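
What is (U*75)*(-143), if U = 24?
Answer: -257400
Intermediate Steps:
(U*75)*(-143) = (24*75)*(-143) = 1800*(-143) = -257400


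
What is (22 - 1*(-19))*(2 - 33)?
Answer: -1271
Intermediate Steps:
(22 - 1*(-19))*(2 - 33) = (22 + 19)*(-31) = 41*(-31) = -1271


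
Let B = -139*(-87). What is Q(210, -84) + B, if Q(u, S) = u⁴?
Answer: 1944822093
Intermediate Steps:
B = 12093
Q(210, -84) + B = 210⁴ + 12093 = 1944810000 + 12093 = 1944822093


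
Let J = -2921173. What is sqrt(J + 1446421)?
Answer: 8*I*sqrt(23043) ≈ 1214.4*I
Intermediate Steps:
sqrt(J + 1446421) = sqrt(-2921173 + 1446421) = sqrt(-1474752) = 8*I*sqrt(23043)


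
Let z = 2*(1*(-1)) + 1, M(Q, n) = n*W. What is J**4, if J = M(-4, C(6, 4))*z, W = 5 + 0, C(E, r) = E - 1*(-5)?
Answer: 9150625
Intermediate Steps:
C(E, r) = 5 + E (C(E, r) = E + 5 = 5 + E)
W = 5
M(Q, n) = 5*n (M(Q, n) = n*5 = 5*n)
z = -1 (z = 2*(-1) + 1 = -2 + 1 = -1)
J = -55 (J = (5*(5 + 6))*(-1) = (5*11)*(-1) = 55*(-1) = -55)
J**4 = (-55)**4 = 9150625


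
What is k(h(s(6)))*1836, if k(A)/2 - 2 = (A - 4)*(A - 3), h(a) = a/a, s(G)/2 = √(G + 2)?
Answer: 29376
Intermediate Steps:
s(G) = 2*√(2 + G) (s(G) = 2*√(G + 2) = 2*√(2 + G))
h(a) = 1
k(A) = 4 + 2*(-4 + A)*(-3 + A) (k(A) = 4 + 2*((A - 4)*(A - 3)) = 4 + 2*((-4 + A)*(-3 + A)) = 4 + 2*(-4 + A)*(-3 + A))
k(h(s(6)))*1836 = (28 - 14*1 + 2*1²)*1836 = (28 - 14 + 2*1)*1836 = (28 - 14 + 2)*1836 = 16*1836 = 29376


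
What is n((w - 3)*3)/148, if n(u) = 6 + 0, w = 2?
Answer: 3/74 ≈ 0.040541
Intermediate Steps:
n(u) = 6
n((w - 3)*3)/148 = 6/148 = (1/148)*6 = 3/74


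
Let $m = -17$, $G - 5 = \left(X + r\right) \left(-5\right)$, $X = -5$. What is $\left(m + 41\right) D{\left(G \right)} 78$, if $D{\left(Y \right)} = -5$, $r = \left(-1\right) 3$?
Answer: $-9360$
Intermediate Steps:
$r = -3$
$G = 45$ ($G = 5 + \left(-5 - 3\right) \left(-5\right) = 5 - -40 = 5 + 40 = 45$)
$\left(m + 41\right) D{\left(G \right)} 78 = \left(-17 + 41\right) \left(-5\right) 78 = 24 \left(-5\right) 78 = \left(-120\right) 78 = -9360$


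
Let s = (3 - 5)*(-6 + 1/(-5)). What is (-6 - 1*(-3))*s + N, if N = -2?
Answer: -196/5 ≈ -39.200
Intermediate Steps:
s = 62/5 (s = -2*(-6 + 1*(-⅕)) = -2*(-6 - ⅕) = -2*(-31/5) = 62/5 ≈ 12.400)
(-6 - 1*(-3))*s + N = (-6 - 1*(-3))*(62/5) - 2 = (-6 + 3)*(62/5) - 2 = -3*62/5 - 2 = -186/5 - 2 = -196/5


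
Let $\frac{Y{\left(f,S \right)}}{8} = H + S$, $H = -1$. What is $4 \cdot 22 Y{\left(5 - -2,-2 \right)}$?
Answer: $-2112$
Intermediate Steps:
$Y{\left(f,S \right)} = -8 + 8 S$ ($Y{\left(f,S \right)} = 8 \left(-1 + S\right) = -8 + 8 S$)
$4 \cdot 22 Y{\left(5 - -2,-2 \right)} = 4 \cdot 22 \left(-8 + 8 \left(-2\right)\right) = 88 \left(-8 - 16\right) = 88 \left(-24\right) = -2112$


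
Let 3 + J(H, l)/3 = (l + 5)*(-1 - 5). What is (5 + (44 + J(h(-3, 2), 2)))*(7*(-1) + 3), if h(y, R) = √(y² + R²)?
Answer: 344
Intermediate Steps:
h(y, R) = √(R² + y²)
J(H, l) = -99 - 18*l (J(H, l) = -9 + 3*((l + 5)*(-1 - 5)) = -9 + 3*((5 + l)*(-6)) = -9 + 3*(-30 - 6*l) = -9 + (-90 - 18*l) = -99 - 18*l)
(5 + (44 + J(h(-3, 2), 2)))*(7*(-1) + 3) = (5 + (44 + (-99 - 18*2)))*(7*(-1) + 3) = (5 + (44 + (-99 - 36)))*(-7 + 3) = (5 + (44 - 135))*(-4) = (5 - 91)*(-4) = -86*(-4) = 344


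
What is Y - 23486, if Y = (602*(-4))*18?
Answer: -66830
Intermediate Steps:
Y = -43344 (Y = -2408*18 = -43344)
Y - 23486 = -43344 - 23486 = -66830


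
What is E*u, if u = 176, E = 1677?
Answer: 295152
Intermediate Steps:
E*u = 1677*176 = 295152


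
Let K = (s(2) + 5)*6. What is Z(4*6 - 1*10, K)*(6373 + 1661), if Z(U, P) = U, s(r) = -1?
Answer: 112476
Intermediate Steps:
K = 24 (K = (-1 + 5)*6 = 4*6 = 24)
Z(4*6 - 1*10, K)*(6373 + 1661) = (4*6 - 1*10)*(6373 + 1661) = (24 - 10)*8034 = 14*8034 = 112476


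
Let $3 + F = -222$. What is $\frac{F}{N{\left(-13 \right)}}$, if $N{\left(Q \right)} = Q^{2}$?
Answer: $- \frac{225}{169} \approx -1.3314$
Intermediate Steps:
$F = -225$ ($F = -3 - 222 = -225$)
$\frac{F}{N{\left(-13 \right)}} = - \frac{225}{\left(-13\right)^{2}} = - \frac{225}{169}$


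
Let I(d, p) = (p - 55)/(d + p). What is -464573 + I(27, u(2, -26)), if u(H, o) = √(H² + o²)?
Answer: -22766242/49 + 164*√170/49 ≈ -4.6457e+5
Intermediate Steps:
I(d, p) = (-55 + p)/(d + p)
-464573 + I(27, u(2, -26)) = -464573 + (-55 + √(2² + (-26)²))/(27 + √(2² + (-26)²)) = -464573 + (-55 + √(4 + 676))/(27 + √(4 + 676)) = -464573 + (-55 + √680)/(27 + √680) = -464573 + (-55 + 2*√170)/(27 + 2*√170)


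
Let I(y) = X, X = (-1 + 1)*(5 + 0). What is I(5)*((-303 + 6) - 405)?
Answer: 0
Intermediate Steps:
X = 0 (X = 0*5 = 0)
I(y) = 0
I(5)*((-303 + 6) - 405) = 0*((-303 + 6) - 405) = 0*(-297 - 405) = 0*(-702) = 0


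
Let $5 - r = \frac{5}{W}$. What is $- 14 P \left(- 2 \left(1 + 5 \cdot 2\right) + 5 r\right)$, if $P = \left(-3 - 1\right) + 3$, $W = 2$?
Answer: $-133$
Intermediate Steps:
$P = -1$ ($P = -4 + 3 = -1$)
$r = \frac{5}{2}$ ($r = 5 - \frac{5}{2} = \frac{5}{2} \approx 2.5$)
$- 14 P \left(- 2 \left(1 + 5 \cdot 2\right) + 5 r\right) = \left(-14\right) \left(-1\right) \left(- 2 \left(1 + 5 \cdot 2\right) + 5 \cdot \frac{5}{2}\right) = 14 \left(- 2 \left(1 + 10\right) + \frac{25}{2}\right) = 14 \left(\left(-2\right) 11 + \frac{25}{2}\right) = 14 \left(-22 + \frac{25}{2}\right) = 14 \left(- \frac{19}{2}\right) = -133$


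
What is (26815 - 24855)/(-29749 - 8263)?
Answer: -490/9503 ≈ -0.051563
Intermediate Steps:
(26815 - 24855)/(-29749 - 8263) = 1960/(-38012) = 1960*(-1/38012) = -490/9503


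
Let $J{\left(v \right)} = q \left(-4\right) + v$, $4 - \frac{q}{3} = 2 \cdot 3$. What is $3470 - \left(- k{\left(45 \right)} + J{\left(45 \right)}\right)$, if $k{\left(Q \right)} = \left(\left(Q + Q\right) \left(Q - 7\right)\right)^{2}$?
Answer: $11699801$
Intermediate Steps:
$q = -6$ ($q = 12 - 3 \cdot 2 \cdot 3 = 12 - 18 = -6$)
$k{\left(Q \right)} = 4 Q^{2} \left(-7 + Q\right)^{2}$ ($k{\left(Q \right)} = \left(2 Q \left(-7 + Q\right)\right)^{2} = 4 Q^{2} \left(-7 + Q\right)^{2}$)
$J{\left(v \right)} = 24 + v$ ($J{\left(v \right)} = \left(-6\right) \left(-4\right) + v = 24 + v$)
$3470 - \left(- k{\left(45 \right)} + J{\left(45 \right)}\right) = 3470 + \left(4 \cdot 45^{2} \left(-7 + 45\right)^{2} - \left(24 + 45\right)\right) = 3470 + \left(4 \cdot 2025 \cdot 38^{2} - 69\right) = 3470 - \left(69 - 11696400\right) = 3470 + \left(11696400 - 69\right) = 3470 + 11696331 = 11699801$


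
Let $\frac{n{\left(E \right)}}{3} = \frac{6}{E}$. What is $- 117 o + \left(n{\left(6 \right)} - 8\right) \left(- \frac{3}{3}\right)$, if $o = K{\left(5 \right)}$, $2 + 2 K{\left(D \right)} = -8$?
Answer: $590$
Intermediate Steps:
$K{\left(D \right)} = -5$ ($K{\left(D \right)} = -1 + \frac{1}{2} \left(-8\right) = -1 - 4 = -5$)
$o = -5$
$n{\left(E \right)} = \frac{18}{E}$ ($n{\left(E \right)} = 3 \frac{6}{E} = \frac{18}{E}$)
$- 117 o + \left(n{\left(6 \right)} - 8\right) \left(- \frac{3}{3}\right) = \left(-117\right) \left(-5\right) + \left(\frac{18}{6} - 8\right) \left(- \frac{3}{3}\right) = 585 + \left(18 \cdot \frac{1}{6} - 8\right) \left(\left(-3\right) \frac{1}{3}\right) = 585 + \left(3 - 8\right) \left(-1\right) = 585 - -5 = 585 + 5 = 590$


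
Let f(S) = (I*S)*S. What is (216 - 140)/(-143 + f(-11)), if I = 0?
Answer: -76/143 ≈ -0.53147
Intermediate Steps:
f(S) = 0 (f(S) = (0*S)*S = 0*S = 0)
(216 - 140)/(-143 + f(-11)) = (216 - 140)/(-143 + 0) = 76/(-143) = 76*(-1/143) = -76/143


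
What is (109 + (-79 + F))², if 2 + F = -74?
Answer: 2116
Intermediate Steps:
F = -76 (F = -2 - 74 = -76)
(109 + (-79 + F))² = (109 + (-79 - 76))² = (109 - 155)² = (-46)² = 2116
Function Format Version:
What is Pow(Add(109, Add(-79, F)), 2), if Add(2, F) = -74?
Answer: 2116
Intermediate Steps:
F = -76 (F = Add(-2, -74) = -76)
Pow(Add(109, Add(-79, F)), 2) = Pow(Add(109, Add(-79, -76)), 2) = Pow(Add(109, -155), 2) = Pow(-46, 2) = 2116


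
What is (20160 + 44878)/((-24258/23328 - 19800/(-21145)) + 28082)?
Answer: 1069377689376/461732427497 ≈ 2.3160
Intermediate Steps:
(20160 + 44878)/((-24258/23328 - 19800/(-21145)) + 28082) = 65038/((-24258*1/23328 - 19800*(-1/21145)) + 28082) = 65038/((-4043/3888 + 3960/4229) + 28082) = 65038/(-1701367/16442352 + 28082) = 65038/(461732427497/16442352) = 65038*(16442352/461732427497) = 1069377689376/461732427497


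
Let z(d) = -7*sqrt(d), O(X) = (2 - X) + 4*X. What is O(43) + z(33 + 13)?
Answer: 131 - 7*sqrt(46) ≈ 83.524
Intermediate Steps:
O(X) = 2 + 3*X
O(43) + z(33 + 13) = (2 + 3*43) - 7*sqrt(33 + 13) = (2 + 129) - 7*sqrt(46) = 131 - 7*sqrt(46)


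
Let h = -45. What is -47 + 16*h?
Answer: -767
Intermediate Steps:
-47 + 16*h = -47 + 16*(-45) = -47 - 720 = -767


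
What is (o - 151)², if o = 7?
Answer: 20736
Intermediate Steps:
(o - 151)² = (7 - 151)² = (-144)² = 20736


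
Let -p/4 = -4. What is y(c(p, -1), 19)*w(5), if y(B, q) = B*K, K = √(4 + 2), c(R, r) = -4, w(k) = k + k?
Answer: -40*√6 ≈ -97.980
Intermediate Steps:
w(k) = 2*k
p = 16 (p = -4*(-4) = 16)
K = √6 ≈ 2.4495
y(B, q) = B*√6
y(c(p, -1), 19)*w(5) = (-4*√6)*(2*5) = -4*√6*10 = -40*√6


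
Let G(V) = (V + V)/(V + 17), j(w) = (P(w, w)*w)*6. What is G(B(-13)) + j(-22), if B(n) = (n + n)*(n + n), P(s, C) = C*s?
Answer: -44273032/693 ≈ -63886.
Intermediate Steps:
j(w) = 6*w³ (j(w) = ((w*w)*w)*6 = (w²*w)*6 = w³*6 = 6*w³)
B(n) = 4*n² (B(n) = (2*n)*(2*n) = 4*n²)
G(V) = 2*V/(17 + V) (G(V) = (2*V)/(17 + V) = 2*V/(17 + V))
G(B(-13)) + j(-22) = 2*(4*(-13)²)/(17 + 4*(-13)²) + 6*(-22)³ = 2*(4*169)/(17 + 4*169) + 6*(-10648) = 2*676/(17 + 676) - 63888 = 2*676/693 - 63888 = 2*676*(1/693) - 63888 = 1352/693 - 63888 = -44273032/693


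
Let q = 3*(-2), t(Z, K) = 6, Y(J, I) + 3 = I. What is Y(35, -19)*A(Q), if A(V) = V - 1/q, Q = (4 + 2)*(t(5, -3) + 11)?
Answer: -6743/3 ≈ -2247.7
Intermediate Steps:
Y(J, I) = -3 + I
Q = 102 (Q = (4 + 2)*(6 + 11) = 6*17 = 102)
q = -6
A(V) = ⅙ + V (A(V) = V - 1/(-6) = V - 1*(-⅙) = V + ⅙ = ⅙ + V)
Y(35, -19)*A(Q) = (-3 - 19)*(⅙ + 102) = -22*613/6 = -6743/3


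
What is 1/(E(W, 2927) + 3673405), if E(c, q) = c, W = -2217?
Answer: 1/3671188 ≈ 2.7239e-7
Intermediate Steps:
1/(E(W, 2927) + 3673405) = 1/(-2217 + 3673405) = 1/3671188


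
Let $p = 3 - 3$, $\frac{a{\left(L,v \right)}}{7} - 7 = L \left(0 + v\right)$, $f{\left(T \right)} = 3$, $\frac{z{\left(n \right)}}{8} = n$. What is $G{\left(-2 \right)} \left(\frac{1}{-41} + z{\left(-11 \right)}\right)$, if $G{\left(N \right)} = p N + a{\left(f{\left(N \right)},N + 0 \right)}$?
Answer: $- \frac{25263}{41} \approx -616.17$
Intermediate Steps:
$z{\left(n \right)} = 8 n$
$a{\left(L,v \right)} = 49 + 7 L v$ ($a{\left(L,v \right)} = 49 + 7 L \left(0 + v\right) = 49 + 7 L v$)
$p = 0$ ($p = 3 - 3 = 0$)
$G{\left(N \right)} = 49 + 21 N$ ($G{\left(N \right)} = 0 N + \left(49 + 7 \cdot 3 \left(N + 0\right)\right) = 0 + \left(49 + 7 \cdot 3 N\right) = 0 + \left(49 + 21 N\right) = 49 + 21 N$)
$G{\left(-2 \right)} \left(\frac{1}{-41} + z{\left(-11 \right)}\right) = \left(49 + 21 \left(-2\right)\right) \left(\frac{1}{-41} + 8 \left(-11\right)\right) = \left(49 - 42\right) \left(- \frac{1}{41} - 88\right) = 7 \left(- \frac{3609}{41}\right) = - \frac{25263}{41}$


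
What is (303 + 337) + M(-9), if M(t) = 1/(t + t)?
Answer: 11519/18 ≈ 639.94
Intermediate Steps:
M(t) = 1/(2*t)
(303 + 337) + M(-9) = (303 + 337) + (½)/(-9) = 640 + (½)*(-⅑) = 640 - 1/18 = 11519/18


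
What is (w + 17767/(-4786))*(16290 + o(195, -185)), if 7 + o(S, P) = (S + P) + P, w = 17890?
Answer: 689452787742/2393 ≈ 2.8811e+8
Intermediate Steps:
o(S, P) = -7 + S + 2*P (o(S, P) = -7 + ((S + P) + P) = -7 + ((P + S) + P) = -7 + (S + 2*P) = -7 + S + 2*P)
(w + 17767/(-4786))*(16290 + o(195, -185)) = (17890 + 17767/(-4786))*(16290 + (-7 + 195 + 2*(-185))) = (17890 + 17767*(-1/4786))*(16290 + (-7 + 195 - 370)) = (17890 - 17767/4786)*(16290 - 182) = (85603773/4786)*16108 = 689452787742/2393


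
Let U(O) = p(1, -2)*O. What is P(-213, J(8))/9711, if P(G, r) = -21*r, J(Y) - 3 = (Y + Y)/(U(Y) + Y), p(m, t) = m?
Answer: -28/3237 ≈ -0.0086500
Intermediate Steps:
U(O) = O (U(O) = 1*O = O)
J(Y) = 4 (J(Y) = 3 + (Y + Y)/(Y + Y) = 3 + (2*Y)/((2*Y)) = 3 + (2*Y)*(1/(2*Y)) = 3 + 1 = 4)
P(-213, J(8))/9711 = -21*4/9711 = -84*1/9711 = -28/3237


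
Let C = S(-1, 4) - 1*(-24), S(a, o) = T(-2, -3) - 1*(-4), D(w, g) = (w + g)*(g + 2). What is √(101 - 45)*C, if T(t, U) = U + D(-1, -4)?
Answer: 70*√14 ≈ 261.92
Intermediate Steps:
D(w, g) = (2 + g)*(g + w) (D(w, g) = (g + w)*(2 + g) = (2 + g)*(g + w))
T(t, U) = 10 + U (T(t, U) = U + ((-4)² + 2*(-4) + 2*(-1) - 4*(-1)) = U + (16 - 8 - 2 + 4) = U + 10 = 10 + U)
S(a, o) = 11 (S(a, o) = (10 - 3) - 1*(-4) = 7 + 4 = 11)
C = 35 (C = 11 - 1*(-24) = 11 + 24 = 35)
√(101 - 45)*C = √(101 - 45)*35 = √56*35 = (2*√14)*35 = 70*√14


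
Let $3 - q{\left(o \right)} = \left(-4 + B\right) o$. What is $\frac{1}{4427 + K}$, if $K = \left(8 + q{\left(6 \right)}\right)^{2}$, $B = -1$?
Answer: $\frac{1}{6108} \approx 0.00016372$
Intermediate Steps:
$q{\left(o \right)} = 3 + 5 o$ ($q{\left(o \right)} = 3 - \left(-4 - 1\right) o = 3 - - 5 o = 3 + 5 o$)
$K = 1681$ ($K = \left(8 + \left(3 + 5 \cdot 6\right)\right)^{2} = \left(8 + \left(3 + 30\right)\right)^{2} = \left(8 + 33\right)^{2} = 41^{2} = 1681$)
$\frac{1}{4427 + K} = \frac{1}{4427 + 1681} = \frac{1}{6108}$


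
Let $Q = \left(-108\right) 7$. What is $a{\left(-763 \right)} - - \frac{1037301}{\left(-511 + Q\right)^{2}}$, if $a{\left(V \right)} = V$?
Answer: $- \frac{1223798206}{1605289} \approx -762.35$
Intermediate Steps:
$Q = -756$
$a{\left(-763 \right)} - - \frac{1037301}{\left(-511 + Q\right)^{2}} = -763 - - \frac{1037301}{\left(-511 - 756\right)^{2}} = -763 - - \frac{1037301}{\left(-1267\right)^{2}} = -763 - - \frac{1037301}{1605289} = -763 + \frac{1037301}{1605289} = - \frac{1223798206}{1605289}$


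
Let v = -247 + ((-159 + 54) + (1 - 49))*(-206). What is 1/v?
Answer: 1/31271 ≈ 3.1979e-5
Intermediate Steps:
v = 31271 (v = -247 + (-105 - 48)*(-206) = -247 - 153*(-206) = -247 + 31518 = 31271)
1/v = 1/31271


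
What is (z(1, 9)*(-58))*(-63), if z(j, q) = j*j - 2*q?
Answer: -62118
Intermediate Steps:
z(j, q) = j² - 2*q
(z(1, 9)*(-58))*(-63) = ((1² - 2*9)*(-58))*(-63) = ((1 - 18)*(-58))*(-63) = -17*(-58)*(-63) = 986*(-63) = -62118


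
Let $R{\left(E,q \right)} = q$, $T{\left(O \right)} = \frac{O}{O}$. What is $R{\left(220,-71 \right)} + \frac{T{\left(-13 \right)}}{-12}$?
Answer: $- \frac{853}{12} \approx -71.083$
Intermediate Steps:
$T{\left(O \right)} = 1$
$R{\left(220,-71 \right)} + \frac{T{\left(-13 \right)}}{-12} = -71 + 1 \frac{1}{-12} = -71 + 1 \left(- \frac{1}{12}\right) = -71 - \frac{1}{12} = - \frac{853}{12}$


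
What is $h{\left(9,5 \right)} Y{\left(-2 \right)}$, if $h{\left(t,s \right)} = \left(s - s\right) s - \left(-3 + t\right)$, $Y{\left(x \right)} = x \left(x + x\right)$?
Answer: $-48$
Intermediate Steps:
$Y{\left(x \right)} = 2 x^{2}$ ($Y{\left(x \right)} = x 2 x = 2 x^{2}$)
$h{\left(t,s \right)} = 3 - t$ ($h{\left(t,s \right)} = 0 s - \left(-3 + t\right) = 0 - \left(-3 + t\right) = 3 - t$)
$h{\left(9,5 \right)} Y{\left(-2 \right)} = \left(3 - 9\right) 2 \left(-2\right)^{2} = \left(3 - 9\right) 2 \cdot 4 = \left(-6\right) 8 = -48$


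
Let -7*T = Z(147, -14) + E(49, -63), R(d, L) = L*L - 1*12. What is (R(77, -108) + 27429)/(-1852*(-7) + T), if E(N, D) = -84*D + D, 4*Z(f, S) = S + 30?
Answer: 91189/28505 ≈ 3.1991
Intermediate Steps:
Z(f, S) = 15/2 + S/4 (Z(f, S) = (S + 30)/4 = (30 + S)/4 = 15/2 + S/4)
E(N, D) = -83*D
R(d, L) = -12 + L² (R(d, L) = L² - 12 = -12 + L²)
T = -5233/7 (T = -((15/2 + (¼)*(-14)) - 83*(-63))/7 = -((15/2 - 7/2) + 5229)/7 = -(4 + 5229)/7 = -⅐*5233 = -5233/7 ≈ -747.57)
(R(77, -108) + 27429)/(-1852*(-7) + T) = ((-12 + (-108)²) + 27429)/(-1852*(-7) - 5233/7) = ((-12 + 11664) + 27429)/(12964 - 5233/7) = (11652 + 27429)/(85515/7) = 39081*(7/85515) = 91189/28505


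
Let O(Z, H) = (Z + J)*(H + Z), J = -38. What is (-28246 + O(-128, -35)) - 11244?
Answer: -12432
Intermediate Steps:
O(Z, H) = (-38 + Z)*(H + Z) (O(Z, H) = (Z - 38)*(H + Z) = (-38 + Z)*(H + Z))
(-28246 + O(-128, -35)) - 11244 = (-28246 + ((-128)² - 38*(-35) - 38*(-128) - 35*(-128))) - 11244 = (-28246 + (16384 + 1330 + 4864 + 4480)) - 11244 = (-28246 + 27058) - 11244 = -1188 - 11244 = -12432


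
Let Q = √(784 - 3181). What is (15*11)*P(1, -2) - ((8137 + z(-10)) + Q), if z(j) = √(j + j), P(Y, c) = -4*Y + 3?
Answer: -8302 - I*√2397 - 2*I*√5 ≈ -8302.0 - 53.431*I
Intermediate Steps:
P(Y, c) = 3 - 4*Y
Q = I*√2397 (Q = √(-2397) = I*√2397 ≈ 48.959*I)
z(j) = √2*√j (z(j) = √(2*j) = √2*√j)
(15*11)*P(1, -2) - ((8137 + z(-10)) + Q) = (15*11)*(3 - 4*1) - ((8137 + √2*√(-10)) + I*√2397) = 165*(3 - 4) - ((8137 + √2*(I*√10)) + I*√2397) = 165*(-1) - ((8137 + 2*I*√5) + I*√2397) = -165 - (8137 + I*√2397 + 2*I*√5) = -165 + (-8137 - I*√2397 - 2*I*√5) = -8302 - I*√2397 - 2*I*√5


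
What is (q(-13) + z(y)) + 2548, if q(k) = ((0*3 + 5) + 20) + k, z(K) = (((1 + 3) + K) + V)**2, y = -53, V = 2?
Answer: 4769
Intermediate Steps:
z(K) = (6 + K)**2 (z(K) = (((1 + 3) + K) + 2)**2 = ((4 + K) + 2)**2 = (6 + K)**2)
q(k) = 25 + k (q(k) = ((0 + 5) + 20) + k = (5 + 20) + k = 25 + k)
(q(-13) + z(y)) + 2548 = ((25 - 13) + (6 - 53)**2) + 2548 = (12 + (-47)**2) + 2548 = (12 + 2209) + 2548 = 2221 + 2548 = 4769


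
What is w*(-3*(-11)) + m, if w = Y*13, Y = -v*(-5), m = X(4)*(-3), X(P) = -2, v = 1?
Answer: 2151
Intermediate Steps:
m = 6 (m = -2*(-3) = 6)
Y = 5 (Y = -1*1*(-5) = -1*(-5) = 5)
w = 65 (w = 5*13 = 65)
w*(-3*(-11)) + m = 65*(-3*(-11)) + 6 = 65*33 + 6 = 2145 + 6 = 2151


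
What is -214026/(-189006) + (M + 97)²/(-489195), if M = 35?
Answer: 1877911269/1712236855 ≈ 1.0968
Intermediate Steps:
-214026/(-189006) + (M + 97)²/(-489195) = -214026/(-189006) + (35 + 97)²/(-489195) = -214026*(-1/189006) + 132²*(-1/489195) = 35671/31501 + 17424*(-1/489195) = 35671/31501 - 1936/54355 = 1877911269/1712236855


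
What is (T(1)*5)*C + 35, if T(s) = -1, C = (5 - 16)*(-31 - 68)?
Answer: -5410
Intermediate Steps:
C = 1089 (C = -11*(-99) = 1089)
(T(1)*5)*C + 35 = -1*5*1089 + 35 = -5*1089 + 35 = -5445 + 35 = -5410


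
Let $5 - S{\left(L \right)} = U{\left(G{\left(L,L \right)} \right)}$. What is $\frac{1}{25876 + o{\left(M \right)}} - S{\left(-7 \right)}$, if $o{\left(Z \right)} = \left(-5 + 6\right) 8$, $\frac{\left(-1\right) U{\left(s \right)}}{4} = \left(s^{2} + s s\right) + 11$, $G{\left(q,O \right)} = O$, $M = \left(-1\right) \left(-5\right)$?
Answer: $- \frac{11414843}{25884} \approx -441.0$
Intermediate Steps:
$M = 5$
$U{\left(s \right)} = -44 - 8 s^{2}$ ($U{\left(s \right)} = - 4 \left(\left(s^{2} + s s\right) + 11\right) = - 4 \left(\left(s^{2} + s^{2}\right) + 11\right) = - 4 \left(2 s^{2} + 11\right) = - 4 \left(11 + 2 s^{2}\right) = -44 - 8 s^{2}$)
$o{\left(Z \right)} = 8$ ($o{\left(Z \right)} = 1 \cdot 8 = 8$)
$S{\left(L \right)} = 49 + 8 L^{2}$ ($S{\left(L \right)} = 5 - \left(-44 - 8 L^{2}\right) = 5 + \left(44 + 8 L^{2}\right) = 49 + 8 L^{2}$)
$\frac{1}{25876 + o{\left(M \right)}} - S{\left(-7 \right)} = \frac{1}{25876 + 8} - \left(49 + 8 \left(-7\right)^{2}\right) = \frac{1}{25884} - \left(49 + 8 \cdot 49\right) = \frac{1}{25884} - \left(49 + 392\right) = \frac{1}{25884} - 441 = - \frac{11414843}{25884}$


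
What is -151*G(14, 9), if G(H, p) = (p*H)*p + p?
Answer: -172593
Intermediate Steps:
G(H, p) = p + H*p**2 (G(H, p) = (H*p)*p + p = H*p**2 + p = p + H*p**2)
-151*G(14, 9) = -1359*(1 + 14*9) = -1359*(1 + 126) = -1359*127 = -151*1143 = -172593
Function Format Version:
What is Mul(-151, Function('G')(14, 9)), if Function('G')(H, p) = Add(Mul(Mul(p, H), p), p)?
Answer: -172593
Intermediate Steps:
Function('G')(H, p) = Add(p, Mul(H, Pow(p, 2))) (Function('G')(H, p) = Add(Mul(Mul(H, p), p), p) = Add(Mul(H, Pow(p, 2)), p) = Add(p, Mul(H, Pow(p, 2))))
Mul(-151, Function('G')(14, 9)) = Mul(-151, Mul(9, Add(1, Mul(14, 9)))) = Mul(-151, Mul(9, Add(1, 126))) = Mul(-151, Mul(9, 127)) = Mul(-151, 1143) = -172593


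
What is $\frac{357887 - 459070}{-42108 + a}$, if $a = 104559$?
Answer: $- \frac{101183}{62451} \approx -1.6202$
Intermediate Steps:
$\frac{357887 - 459070}{-42108 + a} = \frac{357887 - 459070}{-42108 + 104559} = - \frac{101183}{62451}$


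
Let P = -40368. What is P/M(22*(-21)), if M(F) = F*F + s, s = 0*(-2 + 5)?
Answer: -3364/17787 ≈ -0.18913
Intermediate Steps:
s = 0 (s = 0*3 = 0)
M(F) = F² (M(F) = F*F + 0 = F² + 0 = F²)
P/M(22*(-21)) = -40368/((22*(-21))²) = -40368/((-462)²) = -40368/213444 = -40368*1/213444 = -3364/17787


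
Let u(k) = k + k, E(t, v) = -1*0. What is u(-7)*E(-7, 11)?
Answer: 0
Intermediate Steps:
E(t, v) = 0
u(k) = 2*k
u(-7)*E(-7, 11) = (2*(-7))*0 = -14*0 = 0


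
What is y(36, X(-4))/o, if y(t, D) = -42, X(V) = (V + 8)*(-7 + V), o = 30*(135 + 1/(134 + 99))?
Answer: -1631/157280 ≈ -0.010370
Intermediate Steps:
o = 943680/233 (o = 30*(135 + 1/233) = 30*(31456/233) = 943680/233 ≈ 4050.1)
X(V) = (-7 + V)*(8 + V) (X(V) = (8 + V)*(-7 + V) = (-7 + V)*(8 + V))
y(36, X(-4))/o = -42/943680/233 = -42*233/943680 = -1631/157280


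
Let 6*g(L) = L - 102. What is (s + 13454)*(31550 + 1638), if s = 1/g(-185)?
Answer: 128148558896/287 ≈ 4.4651e+8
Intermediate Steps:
g(L) = -17 + L/6 (g(L) = (L - 102)/6 = (-102 + L)/6 = -17 + L/6)
s = -6/287 (s = 1/(-17 + (1/6)*(-185)) = 1/(-17 - 185/6) = 1/(-287/6) = -6/287 ≈ -0.020906)
(s + 13454)*(31550 + 1638) = (-6/287 + 13454)*(31550 + 1638) = (3861292/287)*33188 = 128148558896/287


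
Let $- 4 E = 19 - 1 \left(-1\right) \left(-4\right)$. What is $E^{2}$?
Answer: $\frac{225}{16} \approx 14.063$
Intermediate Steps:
$E = - \frac{15}{4}$ ($E = - \frac{19 - 1 \left(-1\right) \left(-4\right)}{4} = - \frac{19 - \left(-1\right) \left(-4\right)}{4} = - \frac{19 - 4}{4} = \left(- \frac{1}{4}\right) 15 = - \frac{15}{4} \approx -3.75$)
$E^{2} = \left(- \frac{15}{4}\right)^{2} = \frac{225}{16}$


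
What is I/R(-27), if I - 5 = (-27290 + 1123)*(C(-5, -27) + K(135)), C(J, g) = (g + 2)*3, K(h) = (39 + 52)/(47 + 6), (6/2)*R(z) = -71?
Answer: -304898679/3763 ≈ -81025.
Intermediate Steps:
R(z) = -71/3 (R(z) = (⅓)*(-71) = -71/3)
K(h) = 91/53
C(J, g) = 6 + 3*g (C(J, g) = (2 + g)*3 = 6 + 3*g)
I = 101632893/53 (I = 5 + (-27290 + 1123)*((6 + 3*(-27)) + 91/53) = 5 - 26167*((6 - 81) + 91/53) = 5 - 26167*(-75 + 91/53) = 5 - 26167*(-3884/53) = 5 + 101632628/53 = 101632893/53 ≈ 1.9176e+6)
I/R(-27) = 101632893/(53*(-71/3)) = (101632893/53)*(-3/71) = -304898679/3763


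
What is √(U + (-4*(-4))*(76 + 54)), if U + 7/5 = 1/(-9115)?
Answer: 7*√3524424130/9115 ≈ 45.592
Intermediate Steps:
U = -12762/9115 (U = -7/5 + 1/(-9115) = -7/5 - 1/9115 = -12762/9115 ≈ -1.4001)
√(U + (-4*(-4))*(76 + 54)) = √(-12762/9115 + (-4*(-4))*(76 + 54)) = √(-12762/9115 + 16*130) = √(-12762/9115 + 2080) = √(18946438/9115) = 7*√3524424130/9115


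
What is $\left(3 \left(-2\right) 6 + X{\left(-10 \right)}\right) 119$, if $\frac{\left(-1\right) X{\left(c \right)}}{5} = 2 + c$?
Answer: $476$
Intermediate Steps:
$X{\left(c \right)} = -10 - 5 c$ ($X{\left(c \right)} = - 5 \left(2 + c\right) = -10 - 5 c$)
$\left(3 \left(-2\right) 6 + X{\left(-10 \right)}\right) 119 = \left(3 \left(-2\right) 6 - -40\right) 119 = \left(\left(-6\right) 6 + \left(-10 + 50\right)\right) 119 = \left(-36 + 40\right) 119 = 4 \cdot 119 = 476$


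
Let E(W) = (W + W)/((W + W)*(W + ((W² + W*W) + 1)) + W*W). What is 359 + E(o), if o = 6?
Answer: 29439/82 ≈ 359.01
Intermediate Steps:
E(W) = 2*W/(W² + 2*W*(1 + W + 2*W²)) (E(W) = (2*W)/((2*W)*(W + ((W² + W²) + 1)) + W²) = (2*W)/((2*W)*(W + (2*W² + 1)) + W²) = (2*W)/((2*W)*(W + (1 + 2*W²)) + W²) = (2*W)/((2*W)*(1 + W + 2*W²) + W²) = (2*W)/(2*W*(1 + W + 2*W²) + W²) = (2*W)/(W² + 2*W*(1 + W + 2*W²)) = 2*W/(W² + 2*W*(1 + W + 2*W²)))
359 + E(o) = 359 + 2/(2 + 3*6 + 4*6²) = 359 + 2/(2 + 18 + 4*36) = 359 + 2/(2 + 18 + 144) = 359 + 2/164 = 359 + 2*(1/164) = 359 + 1/82 = 29439/82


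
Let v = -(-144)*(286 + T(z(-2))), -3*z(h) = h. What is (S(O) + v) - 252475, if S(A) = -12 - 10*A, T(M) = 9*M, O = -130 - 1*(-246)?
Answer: -211599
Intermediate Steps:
z(h) = -h/3
O = 116 (O = -130 + 246 = 116)
v = 42048 (v = -(-144)*(286 + 9*(-⅓*(-2))) = -(-144)*(286 + 9*(⅔)) = -(-144)*(286 + 6) = -(-144)*292 = -1*(-42048) = 42048)
(S(O) + v) - 252475 = ((-12 - 10*116) + 42048) - 252475 = ((-12 - 1160) + 42048) - 252475 = (-1172 + 42048) - 252475 = 40876 - 252475 = -211599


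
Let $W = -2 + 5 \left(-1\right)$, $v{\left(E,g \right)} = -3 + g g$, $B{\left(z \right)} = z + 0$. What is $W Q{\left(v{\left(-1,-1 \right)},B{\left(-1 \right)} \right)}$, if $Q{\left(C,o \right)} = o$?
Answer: $7$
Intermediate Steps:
$B{\left(z \right)} = z$
$v{\left(E,g \right)} = -3 + g^{2}$
$W = -7$ ($W = -2 - 5 = -7$)
$W Q{\left(v{\left(-1,-1 \right)},B{\left(-1 \right)} \right)} = \left(-7\right) \left(-1\right) = 7$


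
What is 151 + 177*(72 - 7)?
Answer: 11656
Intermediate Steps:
151 + 177*(72 - 7) = 151 + 177*65 = 151 + 11505 = 11656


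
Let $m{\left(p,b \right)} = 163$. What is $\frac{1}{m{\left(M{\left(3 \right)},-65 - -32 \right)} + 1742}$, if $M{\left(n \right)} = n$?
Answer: $\frac{1}{1905} \approx 0.00052493$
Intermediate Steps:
$\frac{1}{m{\left(M{\left(3 \right)},-65 - -32 \right)} + 1742} = \frac{1}{163 + 1742} = \frac{1}{1905}$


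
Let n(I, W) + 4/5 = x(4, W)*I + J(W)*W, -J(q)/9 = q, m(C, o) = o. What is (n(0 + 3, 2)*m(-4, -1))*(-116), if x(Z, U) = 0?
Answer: -21344/5 ≈ -4268.8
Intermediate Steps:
J(q) = -9*q
n(I, W) = -4/5 - 9*W**2 (n(I, W) = -4/5 + (0*I + (-9*W)*W) = -4/5 + (0 - 9*W**2) = -4/5 - 9*W**2)
(n(0 + 3, 2)*m(-4, -1))*(-116) = ((-4/5 - 9*2**2)*(-1))*(-116) = ((-4/5 - 9*4)*(-1))*(-116) = ((-4/5 - 36)*(-1))*(-116) = -184/5*(-1)*(-116) = (184/5)*(-116) = -21344/5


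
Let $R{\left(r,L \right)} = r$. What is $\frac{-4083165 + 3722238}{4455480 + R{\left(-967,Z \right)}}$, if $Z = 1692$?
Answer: $- \frac{51561}{636359} \approx -0.081025$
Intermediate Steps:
$\frac{-4083165 + 3722238}{4455480 + R{\left(-967,Z \right)}} = \frac{-4083165 + 3722238}{4455480 - 967} = - \frac{360927}{4454513} = \left(-360927\right) \frac{1}{4454513} = - \frac{51561}{636359}$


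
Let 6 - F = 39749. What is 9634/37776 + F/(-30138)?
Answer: 149306755/94874424 ≈ 1.5737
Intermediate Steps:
F = -39743 (F = 6 - 1*39749 = 6 - 39749 = -39743)
9634/37776 + F/(-30138) = 9634/37776 - 39743/(-30138) = 9634*(1/37776) - 39743*(-1/30138) = 4817/18888 + 39743/30138 = 149306755/94874424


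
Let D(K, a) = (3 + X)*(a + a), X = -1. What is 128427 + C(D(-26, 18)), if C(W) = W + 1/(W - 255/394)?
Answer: 3612492781/28113 ≈ 1.2850e+5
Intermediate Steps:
D(K, a) = 4*a (D(K, a) = (3 - 1)*(a + a) = 2*(2*a) = 4*a)
C(W) = W + 1/(-255/394 + W) (C(W) = W + 1/(W - 255*1/394) = W + 1/(W - 255/394) = W + 1/(-255/394 + W))
128427 + C(D(-26, 18)) = 128427 + (394 - 1020*18 + 394*(4*18)²)/(-255 + 394*(4*18)) = 128427 + (394 - 255*72 + 394*72²)/(-255 + 394*72) = 128427 + (394 - 18360 + 394*5184)/(-255 + 28368) = 128427 + (394 - 18360 + 2042496)/28113 = 128427 + (1/28113)*2024530 = 128427 + 2024530/28113 = 3612492781/28113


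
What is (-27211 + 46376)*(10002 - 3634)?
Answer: 122042720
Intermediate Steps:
(-27211 + 46376)*(10002 - 3634) = 19165*6368 = 122042720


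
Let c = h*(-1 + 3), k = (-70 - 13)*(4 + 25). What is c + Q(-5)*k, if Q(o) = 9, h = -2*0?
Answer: -21663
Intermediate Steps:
h = 0
k = -2407 (k = -83*29 = -2407)
c = 0 (c = 0*(-1 + 3) = 0*2 = 0)
c + Q(-5)*k = 0 + 9*(-2407) = 0 - 21663 = -21663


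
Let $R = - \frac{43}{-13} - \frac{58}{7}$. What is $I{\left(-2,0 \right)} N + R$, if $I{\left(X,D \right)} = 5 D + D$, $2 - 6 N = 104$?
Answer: $- \frac{453}{91} \approx -4.978$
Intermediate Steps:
$N = -17$ ($N = \frac{1}{3} - \frac{52}{3} = -17$)
$I{\left(X,D \right)} = 6 D$
$R = - \frac{453}{91}$ ($R = \left(-43\right) \left(- \frac{1}{13}\right) - \frac{58}{7} = \frac{43}{13} - \frac{58}{7} = - \frac{453}{91} \approx -4.978$)
$I{\left(-2,0 \right)} N + R = 6 \cdot 0 \left(-17\right) - \frac{453}{91} = 0 \left(-17\right) - \frac{453}{91} = 0 - \frac{453}{91} = - \frac{453}{91}$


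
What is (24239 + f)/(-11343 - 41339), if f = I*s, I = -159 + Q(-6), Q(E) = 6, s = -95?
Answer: -19387/26341 ≈ -0.73600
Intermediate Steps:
I = -153 (I = -159 + 6 = -153)
f = 14535 (f = -153*(-95) = 14535)
(24239 + f)/(-11343 - 41339) = (24239 + 14535)/(-11343 - 41339) = 38774/(-52682) = 38774*(-1/52682) = -19387/26341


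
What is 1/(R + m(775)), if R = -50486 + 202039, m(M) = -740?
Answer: 1/150813 ≈ 6.6307e-6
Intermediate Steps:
R = 151553
1/(R + m(775)) = 1/(151553 - 740) = 1/150813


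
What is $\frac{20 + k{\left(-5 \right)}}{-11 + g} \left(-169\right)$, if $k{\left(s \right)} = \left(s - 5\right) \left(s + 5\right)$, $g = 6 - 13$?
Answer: $\frac{1690}{9} \approx 187.78$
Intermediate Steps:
$g = -7$ ($g = 6 - 13 = -7$)
$k{\left(s \right)} = \left(-5 + s\right) \left(5 + s\right)$
$\frac{20 + k{\left(-5 \right)}}{-11 + g} \left(-169\right) = \frac{20 - \left(25 - \left(-5\right)^{2}\right)}{-11 - 7} \left(-169\right) = \frac{20 + \left(-25 + 25\right)}{-18} \left(-169\right) = \left(20 + 0\right) \left(- \frac{1}{18}\right) \left(-169\right) = 20 \left(- \frac{1}{18}\right) \left(-169\right) = \left(- \frac{10}{9}\right) \left(-169\right) = \frac{1690}{9}$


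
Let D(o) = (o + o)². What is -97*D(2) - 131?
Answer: -1683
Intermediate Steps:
D(o) = 4*o² (D(o) = (2*o)² = 4*o²)
-97*D(2) - 131 = -388*2² - 131 = -388*4 - 131 = -97*16 - 131 = -1552 - 131 = -1683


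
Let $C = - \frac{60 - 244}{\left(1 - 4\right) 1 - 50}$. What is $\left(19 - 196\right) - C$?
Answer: $- \frac{9197}{53} \approx -173.53$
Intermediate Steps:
$C = - \frac{184}{53}$ ($C = - \frac{-184}{\left(-3\right) 1 - 50} = - \frac{-184}{-3 - 50} = - \frac{-184}{-53} = - \frac{\left(-184\right) \left(-1\right)}{53} = \left(-1\right) \frac{184}{53} = - \frac{184}{53} \approx -3.4717$)
$\left(19 - 196\right) - C = \left(19 - 196\right) - - \frac{184}{53} = \left(19 - 196\right) + \frac{184}{53} = -177 + \frac{184}{53} = - \frac{9197}{53}$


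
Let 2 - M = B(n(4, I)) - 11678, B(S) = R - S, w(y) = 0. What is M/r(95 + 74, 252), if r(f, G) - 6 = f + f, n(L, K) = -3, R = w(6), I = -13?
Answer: 11677/344 ≈ 33.945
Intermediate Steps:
R = 0
r(f, G) = 6 + 2*f (r(f, G) = 6 + (f + f) = 6 + 2*f)
B(S) = -S (B(S) = 0 - S = -S)
M = 11677 (M = 2 - (-1*(-3) - 11678) = 2 - (3 - 11678) = 2 - 1*(-11675) = 2 + 11675 = 11677)
M/r(95 + 74, 252) = 11677/(6 + 2*(95 + 74)) = 11677/(6 + 2*169) = 11677/(6 + 338) = 11677/344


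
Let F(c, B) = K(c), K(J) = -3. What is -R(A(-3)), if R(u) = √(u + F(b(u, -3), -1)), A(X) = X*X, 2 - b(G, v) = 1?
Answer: -√6 ≈ -2.4495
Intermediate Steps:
b(G, v) = 1 (b(G, v) = 2 - 1*1 = 2 - 1 = 1)
F(c, B) = -3
A(X) = X²
R(u) = √(-3 + u) (R(u) = √(u - 3) = √(-3 + u))
-R(A(-3)) = -√(-3 + (-3)²) = -√(-3 + 9) = -√6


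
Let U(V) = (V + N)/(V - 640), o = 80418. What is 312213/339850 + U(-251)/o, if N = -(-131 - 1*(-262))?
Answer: 11185476223997/12175540527150 ≈ 0.91868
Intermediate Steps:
N = -131 (N = -(-131 + 262) = -1*131 = -131)
U(V) = (-131 + V)/(-640 + V) (U(V) = (V - 131)/(V - 640) = (-131 + V)/(-640 + V))
312213/339850 + U(-251)/o = 312213/339850 + ((-131 - 251)/(-640 - 251))/80418 = 312213*(1/339850) + (-382/(-891))*(1/80418) = 312213/339850 - 1/891*(-382)*(1/80418) = 312213/339850 + (382/891)*(1/80418) = 312213/339850 + 191/35826219 = 11185476223997/12175540527150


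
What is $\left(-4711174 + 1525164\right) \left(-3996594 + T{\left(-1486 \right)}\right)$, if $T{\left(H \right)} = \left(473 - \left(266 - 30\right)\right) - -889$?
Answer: $12729601002680$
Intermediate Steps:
$T{\left(H \right)} = 1126$ ($T{\left(H \right)} = \left(473 - \left(266 - 30\right)\right) + 889 = \left(473 - 236\right) + 889 = 237 + 889 = 1126$)
$\left(-4711174 + 1525164\right) \left(-3996594 + T{\left(-1486 \right)}\right) = \left(-4711174 + 1525164\right) \left(-3996594 + 1126\right) = \left(-3186010\right) \left(-3995468\right) = 12729601002680$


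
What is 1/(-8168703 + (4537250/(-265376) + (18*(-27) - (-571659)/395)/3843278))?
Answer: -100716482074640/822724751241287073029 ≈ -1.2242e-7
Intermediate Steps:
1/(-8168703 + (4537250/(-265376) + (18*(-27) - (-571659)/395)/3843278)) = 1/(-8168703 + (4537250*(-1/265376) + (-486 - (-571659)/395)*(1/3843278))) = 1/(-8168703 + (-2268625/132688 + (-486 - 1019*(-561/395))*(1/3843278))) = 1/(-8168703 + (-2268625/132688 + (-486 + 571659/395)*(1/3843278))) = 1/(-8168703 + (-2268625/132688 + (379689/395)*(1/3843278))) = 1/(-8168703 + (-2268625/132688 + 379689/1518094810)) = 1/(-8168703 - 1721968729081109/100716482074640) = 1/(-822724751241287073029/100716482074640) = -100716482074640/822724751241287073029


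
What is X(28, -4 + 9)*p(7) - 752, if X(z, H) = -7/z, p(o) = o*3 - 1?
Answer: -757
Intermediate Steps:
p(o) = -1 + 3*o (p(o) = 3*o - 1 = -1 + 3*o)
X(28, -4 + 9)*p(7) - 752 = (-7/28)*(-1 + 3*7) - 752 = (-7*1/28)*(-1 + 21) - 752 = -1/4*20 - 752 = -5 - 752 = -757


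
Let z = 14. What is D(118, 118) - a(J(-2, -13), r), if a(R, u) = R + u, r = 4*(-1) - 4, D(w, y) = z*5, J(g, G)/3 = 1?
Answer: 75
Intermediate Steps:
J(g, G) = 3 (J(g, G) = 3*1 = 3)
D(w, y) = 70 (D(w, y) = 14*5 = 70)
r = -8 (r = -4 - 4 = -8)
D(118, 118) - a(J(-2, -13), r) = 70 - (3 - 8) = 70 - 1*(-5) = 70 + 5 = 75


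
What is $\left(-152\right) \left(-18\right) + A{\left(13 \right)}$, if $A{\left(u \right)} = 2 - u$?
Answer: $2725$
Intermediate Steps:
$\left(-152\right) \left(-18\right) + A{\left(13 \right)} = \left(-152\right) \left(-18\right) + \left(2 - 13\right) = 2736 + \left(2 - 13\right) = 2736 - 11 = 2725$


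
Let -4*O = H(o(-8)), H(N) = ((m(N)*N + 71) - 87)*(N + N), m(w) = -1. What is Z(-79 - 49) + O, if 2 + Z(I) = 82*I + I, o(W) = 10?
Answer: -10496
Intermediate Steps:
H(N) = 2*N*(-16 - N) (H(N) = ((-N + 71) - 87)*(N + N) = ((71 - N) - 87)*(2*N) = (-16 - N)*(2*N) = 2*N*(-16 - N))
O = 130 (O = -10*(-16 - 1*10)/2 = -10*(-16 - 10)/2 = -10*(-26)/2 = -1/4*(-520) = 130)
Z(I) = -2 + 83*I (Z(I) = -2 + (82*I + I) = -2 + 83*I)
Z(-79 - 49) + O = (-2 + 83*(-79 - 49)) + 130 = (-2 + 83*(-128)) + 130 = (-2 - 10624) + 130 = -10626 + 130 = -10496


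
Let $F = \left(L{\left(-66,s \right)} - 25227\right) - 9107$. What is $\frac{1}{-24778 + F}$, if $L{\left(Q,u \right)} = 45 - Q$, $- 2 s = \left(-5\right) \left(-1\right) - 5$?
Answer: $- \frac{1}{59001} \approx -1.6949 \cdot 10^{-5}$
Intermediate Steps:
$s = 0$ ($s = - \frac{\left(-5\right) \left(-1\right) - 5}{2} = - \frac{5 - 5}{2} = \left(- \frac{1}{2}\right) 0 = 0$)
$F = -34223$ ($F = \left(\left(45 - -66\right) - 25227\right) - 9107 = \left(\left(45 + 66\right) - 25227\right) - 9107 = \left(111 - 25227\right) - 9107 = -25116 - 9107 = -34223$)
$\frac{1}{-24778 + F} = \frac{1}{-24778 - 34223} = \frac{1}{-59001} = - \frac{1}{59001}$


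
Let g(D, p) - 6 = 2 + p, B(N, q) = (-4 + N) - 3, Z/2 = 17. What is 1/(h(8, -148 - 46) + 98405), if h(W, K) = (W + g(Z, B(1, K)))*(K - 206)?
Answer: 1/94405 ≈ 1.0593e-5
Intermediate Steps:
Z = 34 (Z = 2*17 = 34)
B(N, q) = -7 + N
g(D, p) = 8 + p (g(D, p) = 6 + (2 + p) = 8 + p)
h(W, K) = (-206 + K)*(2 + W) (h(W, K) = (W + (8 + (-7 + 1)))*(K - 206) = (W + (8 - 6))*(-206 + K) = (W + 2)*(-206 + K) = (2 + W)*(-206 + K) = (-206 + K)*(2 + W))
1/(h(8, -148 - 46) + 98405) = 1/((-412 - 206*8 + 2*(-148 - 46) + (-148 - 46)*8) + 98405) = 1/((-412 - 1648 + 2*(-194) - 194*8) + 98405) = 1/((-412 - 1648 - 388 - 1552) + 98405) = 1/(-4000 + 98405) = 1/94405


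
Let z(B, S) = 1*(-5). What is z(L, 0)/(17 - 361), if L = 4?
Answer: 5/344 ≈ 0.014535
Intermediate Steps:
z(B, S) = -5
z(L, 0)/(17 - 361) = -5/(17 - 361) = -5/(-344) = -1/344*(-5) = 5/344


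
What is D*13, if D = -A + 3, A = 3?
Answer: 0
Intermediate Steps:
D = 0 (D = -1*3 + 3 = -3 + 3 = 0)
D*13 = 0*13 = 0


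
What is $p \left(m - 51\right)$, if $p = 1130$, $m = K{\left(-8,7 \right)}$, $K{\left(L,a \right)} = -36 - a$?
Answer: $-106220$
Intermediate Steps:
$m = -43$ ($m = -36 - 7 = -43$)
$p \left(m - 51\right) = 1130 \left(-43 - 51\right) = 1130 \left(-94\right) = -106220$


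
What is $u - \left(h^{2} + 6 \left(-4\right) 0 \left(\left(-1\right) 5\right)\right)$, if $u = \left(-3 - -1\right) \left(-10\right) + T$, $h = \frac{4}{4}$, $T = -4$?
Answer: $15$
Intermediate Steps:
$h = 1$ ($h = 4 \cdot \frac{1}{4} = 1$)
$u = 16$ ($u = \left(-3 - -1\right) \left(-10\right) - 4 = \left(-3 + 1\right) \left(-10\right) - 4 = \left(-2\right) \left(-10\right) - 4 = 20 - 4 = 16$)
$u - \left(h^{2} + 6 \left(-4\right) 0 \left(\left(-1\right) 5\right)\right) = 16 - \left(1^{2} + 6 \left(-4\right) 0 \left(\left(-1\right) 5\right)\right) = 16 - \left(1 + \left(-24\right) 0 \left(-5\right)\right) = 16 - \left(1 + 0 \left(-5\right)\right) = 16 - \left(1 + 0\right) = 16 - 1 = 15$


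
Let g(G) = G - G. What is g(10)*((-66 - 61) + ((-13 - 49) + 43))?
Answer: 0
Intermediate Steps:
g(G) = 0
g(10)*((-66 - 61) + ((-13 - 49) + 43)) = 0*((-66 - 61) + ((-13 - 49) + 43)) = 0*(-127 + (-62 + 43)) = 0*(-127 - 19) = 0*(-146) = 0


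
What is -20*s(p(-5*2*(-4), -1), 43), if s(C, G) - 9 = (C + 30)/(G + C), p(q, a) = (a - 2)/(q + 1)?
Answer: -17067/88 ≈ -193.94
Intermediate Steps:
p(q, a) = (-2 + a)/(1 + q)
s(C, G) = 9 + (30 + C)/(C + G) (s(C, G) = 9 + (C + 30)/(G + C) = 9 + (30 + C)/(C + G))
-20*s(p(-5*2*(-4), -1), 43) = -20*(30 + 9*43 + 10*((-2 - 1)/(1 - 5*2*(-4))))/((-2 - 1)/(1 - 5*2*(-4)) + 43) = -20*(30 + 387 + 10*(-3/(1 - 10*(-4))))/(-3/(1 - 10*(-4)) + 43) = -20*(30 + 387 + 10*(-3/(1 + 40)))/(-3/(1 + 40) + 43) = -20*(30 + 387 + 10*(-3/41))/(-3/41 + 43) = -20*(30 + 387 - 30/41)/1760/41 = -41*17067/(88*41) = -20*17067/1760 = -17067/88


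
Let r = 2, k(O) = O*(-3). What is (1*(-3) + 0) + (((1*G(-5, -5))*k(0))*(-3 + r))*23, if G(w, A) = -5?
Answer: -3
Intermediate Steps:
k(O) = -3*O
(1*(-3) + 0) + (((1*G(-5, -5))*k(0))*(-3 + r))*23 = (1*(-3) + 0) + (((1*(-5))*(-3*0))*(-3 + 2))*23 = (-3 + 0) + (-5*0*(-1))*23 = -3 + (0*(-1))*23 = -3 + 0*23 = -3 + 0 = -3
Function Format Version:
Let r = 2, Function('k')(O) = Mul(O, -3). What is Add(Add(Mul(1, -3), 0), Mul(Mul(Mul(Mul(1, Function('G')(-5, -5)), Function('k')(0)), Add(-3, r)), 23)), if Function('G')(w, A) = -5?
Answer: -3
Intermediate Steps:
Function('k')(O) = Mul(-3, O)
Add(Add(Mul(1, -3), 0), Mul(Mul(Mul(Mul(1, Function('G')(-5, -5)), Function('k')(0)), Add(-3, r)), 23)) = Add(Add(Mul(1, -3), 0), Mul(Mul(Mul(Mul(1, -5), Mul(-3, 0)), Add(-3, 2)), 23)) = Add(Add(-3, 0), Mul(Mul(Mul(-5, 0), -1), 23)) = Add(-3, Mul(Mul(0, -1), 23)) = Add(-3, Mul(0, 23)) = Add(-3, 0) = -3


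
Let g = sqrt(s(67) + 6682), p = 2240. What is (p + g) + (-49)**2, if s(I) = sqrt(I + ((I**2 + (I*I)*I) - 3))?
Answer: 4641 + sqrt(6682 + 6*sqrt(8481)) ≈ 4726.1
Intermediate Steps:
s(I) = sqrt(-3 + I + I**2 + I**3) (s(I) = sqrt(I + ((I**2 + I**2*I) - 3)) = sqrt(I + ((I**2 + I**3) - 3)) = sqrt(I + (-3 + I**2 + I**3)) = sqrt(-3 + I + I**2 + I**3))
g = sqrt(6682 + 6*sqrt(8481)) (g = sqrt(sqrt(-3 + 67 + 67**2 + 67**3) + 6682) = sqrt(sqrt(-3 + 67 + 4489 + 300763) + 6682) = sqrt(sqrt(305316) + 6682) = sqrt(6*sqrt(8481) + 6682) = sqrt(6682 + 6*sqrt(8481)) ≈ 85.056)
(p + g) + (-49)**2 = (2240 + sqrt(6682 + 6*sqrt(8481))) + (-49)**2 = (2240 + sqrt(6682 + 6*sqrt(8481))) + 2401 = 4641 + sqrt(6682 + 6*sqrt(8481))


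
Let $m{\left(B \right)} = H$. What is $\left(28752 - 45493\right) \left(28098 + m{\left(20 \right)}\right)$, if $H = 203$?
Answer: $-473787041$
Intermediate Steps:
$m{\left(B \right)} = 203$
$\left(28752 - 45493\right) \left(28098 + m{\left(20 \right)}\right) = \left(28752 - 45493\right) \left(28098 + 203\right) = \left(-16741\right) 28301 = -473787041$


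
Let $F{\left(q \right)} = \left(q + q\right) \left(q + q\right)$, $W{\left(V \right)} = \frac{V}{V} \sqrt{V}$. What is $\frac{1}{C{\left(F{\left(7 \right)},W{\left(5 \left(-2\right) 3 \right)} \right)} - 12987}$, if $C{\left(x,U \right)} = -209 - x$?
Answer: $- \frac{1}{13392} \approx -7.4671 \cdot 10^{-5}$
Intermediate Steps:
$W{\left(V \right)} = \sqrt{V}$ ($W{\left(V \right)} = 1 \sqrt{V} = \sqrt{V}$)
$F{\left(q \right)} = 4 q^{2}$ ($F{\left(q \right)} = 2 q 2 q = 4 q^{2}$)
$\frac{1}{C{\left(F{\left(7 \right)},W{\left(5 \left(-2\right) 3 \right)} \right)} - 12987} = \frac{1}{\left(-209 - 4 \cdot 7^{2}\right) - 12987} = \frac{1}{\left(-209 - 4 \cdot 49\right) - 12987} = \frac{1}{\left(-209 - 196\right) - 12987} = \frac{1}{-405 - 12987} = \frac{1}{-13392} = - \frac{1}{13392}$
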